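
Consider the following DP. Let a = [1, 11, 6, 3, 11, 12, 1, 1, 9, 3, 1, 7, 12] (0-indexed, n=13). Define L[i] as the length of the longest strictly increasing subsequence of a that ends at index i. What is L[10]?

   i    0    1    2    3    4    5    6    7    8    9   10   11   12
a[i]    1   11    6    3   11   12    1    1    9    3    1    7   12
L[i]    1    2    2    2    3    4    1    1    3    2    1    3    4

1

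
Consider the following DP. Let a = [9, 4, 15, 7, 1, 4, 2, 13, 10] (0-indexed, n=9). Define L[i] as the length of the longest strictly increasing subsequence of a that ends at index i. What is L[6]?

2

   i    0    1    2    3    4    5    6    7    8
a[i]    9    4   15    7    1    4    2   13   10
L[i]    1    1    2    2    1    2    2    3    3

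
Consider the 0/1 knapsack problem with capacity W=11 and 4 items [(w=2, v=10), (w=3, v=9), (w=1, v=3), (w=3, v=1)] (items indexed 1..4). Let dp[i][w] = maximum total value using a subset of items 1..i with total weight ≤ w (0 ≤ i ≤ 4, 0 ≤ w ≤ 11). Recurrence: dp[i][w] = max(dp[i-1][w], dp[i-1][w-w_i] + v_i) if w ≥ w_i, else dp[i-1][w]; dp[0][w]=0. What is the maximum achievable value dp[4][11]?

i\w   0   1   2   3   4   5   6   7   8   9  10  11
  0   0   0   0   0   0   0   0   0   0   0   0   0
  1   0   0  10  10  10  10  10  10  10  10  10  10
  2   0   0  10  10  10  19  19  19  19  19  19  19
  3   0   3  10  13  13  19  22  22  22  22  22  22
  4   0   3  10  13  13  19  22  22  22  23  23  23

23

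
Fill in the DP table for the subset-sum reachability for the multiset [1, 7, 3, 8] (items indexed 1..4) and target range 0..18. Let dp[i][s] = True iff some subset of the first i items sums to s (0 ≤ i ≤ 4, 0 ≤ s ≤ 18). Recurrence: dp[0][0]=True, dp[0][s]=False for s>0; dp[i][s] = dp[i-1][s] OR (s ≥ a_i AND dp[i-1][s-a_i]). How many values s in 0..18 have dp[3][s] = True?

i\s   0   1   2   3   4   5   6   7   8   9  10  11  12  13  14  15  16  17  18
  0   T   F   F   F   F   F   F   F   F   F   F   F   F   F   F   F   F   F   F
  1   T   T   F   F   F   F   F   F   F   F   F   F   F   F   F   F   F   F   F
  2   T   T   F   F   F   F   F   T   T   F   F   F   F   F   F   F   F   F   F
  3   T   T   F   T   T   F   F   T   T   F   T   T   F   F   F   F   F   F   F
  4   T   T   F   T   T   F   F   T   T   T   T   T   T   F   F   T   T   F   T

8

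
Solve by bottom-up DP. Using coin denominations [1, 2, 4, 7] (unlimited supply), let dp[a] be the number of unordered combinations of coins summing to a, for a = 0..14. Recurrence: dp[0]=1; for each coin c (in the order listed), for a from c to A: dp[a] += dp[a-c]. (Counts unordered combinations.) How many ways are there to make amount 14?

27

after  coin     0     1     2     3     4     5     6     7     8     9    10    11    12    13    14
          1     1     1     1     1     1     1     1     1     1     1     1     1     1     1     1
          2     1     1     2     2     3     3     4     4     5     5     6     6     7     7     8
          4     1     1     2     2     4     4     6     6     9     9    12    12    16    16    20
          7     1     1     2     2     4     4     6     7    10    11    14    16    20    22    27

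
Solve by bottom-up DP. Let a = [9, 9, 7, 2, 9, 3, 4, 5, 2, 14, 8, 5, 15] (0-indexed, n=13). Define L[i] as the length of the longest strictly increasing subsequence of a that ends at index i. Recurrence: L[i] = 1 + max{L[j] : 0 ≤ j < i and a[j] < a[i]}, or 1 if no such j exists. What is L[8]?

   i    0    1    2    3    4    5    6    7    8    9   10   11   12
a[i]    9    9    7    2    9    3    4    5    2   14    8    5   15
L[i]    1    1    1    1    2    2    3    4    1    5    5    4    6

1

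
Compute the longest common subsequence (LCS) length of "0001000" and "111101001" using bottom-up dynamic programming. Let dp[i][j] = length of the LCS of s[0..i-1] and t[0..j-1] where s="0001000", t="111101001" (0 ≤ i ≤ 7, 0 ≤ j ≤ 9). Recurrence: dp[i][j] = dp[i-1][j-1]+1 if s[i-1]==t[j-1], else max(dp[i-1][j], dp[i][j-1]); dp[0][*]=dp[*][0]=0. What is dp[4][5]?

   ''  1  1  1  1  0  1  0  0  1
''  0  0  0  0  0  0  0  0  0  0
 0  0  0  0  0  0  1  1  1  1  1
 0  0  0  0  0  0  1  1  2  2  2
 0  0  0  0  0  0  1  1  2  3  3
 1  0  1  1  1  1  1  2  2  3  4
 0  0  1  1  1  1  2  2  3  3  4
 0  0  1  1  1  1  2  2  3  4  4
 0  0  1  1  1  1  2  2  3  4  4

1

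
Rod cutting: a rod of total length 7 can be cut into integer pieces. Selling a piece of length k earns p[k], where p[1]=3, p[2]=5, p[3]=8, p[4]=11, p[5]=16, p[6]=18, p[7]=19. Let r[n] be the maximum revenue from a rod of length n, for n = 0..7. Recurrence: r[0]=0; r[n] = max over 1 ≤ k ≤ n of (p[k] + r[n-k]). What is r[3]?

9

   n    0    1    2    3    4    5    6    7
r[n]    0    3    6    9   12   16   19   22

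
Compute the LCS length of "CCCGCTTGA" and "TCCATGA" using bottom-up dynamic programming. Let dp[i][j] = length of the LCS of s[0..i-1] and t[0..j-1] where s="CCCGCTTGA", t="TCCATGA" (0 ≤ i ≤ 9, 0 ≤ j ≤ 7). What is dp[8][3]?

2

   ''  T  C  C  A  T  G  A
''  0  0  0  0  0  0  0  0
 C  0  0  1  1  1  1  1  1
 C  0  0  1  2  2  2  2  2
 C  0  0  1  2  2  2  2  2
 G  0  0  1  2  2  2  3  3
 C  0  0  1  2  2  2  3  3
 T  0  1  1  2  2  3  3  3
 T  0  1  1  2  2  3  3  3
 G  0  1  1  2  2  3  4  4
 A  0  1  1  2  3  3  4  5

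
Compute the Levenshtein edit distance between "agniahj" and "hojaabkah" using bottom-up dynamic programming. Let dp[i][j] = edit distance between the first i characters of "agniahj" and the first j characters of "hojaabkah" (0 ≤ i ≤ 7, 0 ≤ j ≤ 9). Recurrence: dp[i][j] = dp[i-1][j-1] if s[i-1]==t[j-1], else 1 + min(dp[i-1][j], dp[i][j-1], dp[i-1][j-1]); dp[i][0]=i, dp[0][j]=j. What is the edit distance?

7

   ''  h  o  j  a  a  b  k  a  h
''  0  1  2  3  4  5  6  7  8  9
 a  1  1  2  3  3  4  5  6  7  8
 g  2  2  2  3  4  4  5  6  7  8
 n  3  3  3  3  4  5  5  6  7  8
 i  4  4  4  4  4  5  6  6  7  8
 a  5  5  5  5  4  4  5  6  6  7
 h  6  5  6  6  5  5  5  6  7  6
 j  7  6  6  6  6  6  6  6  7  7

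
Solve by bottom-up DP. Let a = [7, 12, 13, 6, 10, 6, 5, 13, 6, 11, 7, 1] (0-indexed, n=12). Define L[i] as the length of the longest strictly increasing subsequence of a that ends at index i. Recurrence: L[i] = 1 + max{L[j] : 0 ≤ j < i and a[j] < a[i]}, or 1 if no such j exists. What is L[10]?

   i    0    1    2    3    4    5    6    7    8    9   10   11
a[i]    7   12   13    6   10    6    5   13    6   11    7    1
L[i]    1    2    3    1    2    1    1    3    2    3    3    1

3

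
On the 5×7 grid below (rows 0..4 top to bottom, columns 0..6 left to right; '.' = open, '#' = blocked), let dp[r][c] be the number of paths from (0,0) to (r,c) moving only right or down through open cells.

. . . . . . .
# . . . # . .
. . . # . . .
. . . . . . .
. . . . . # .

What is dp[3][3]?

4

r\c   0   1   2   3   4   5   6
  0   1   1   1   1   1   1   1
  1   0   1   2   3   0   1   2
  2   0   1   3   0   0   1   3
  3   0   1   4   4   4   5   8
  4   0   1   5   9  13   0   8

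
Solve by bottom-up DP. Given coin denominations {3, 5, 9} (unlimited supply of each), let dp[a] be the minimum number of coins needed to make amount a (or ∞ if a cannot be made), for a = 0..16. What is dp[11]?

 a  0  1  2  3  4  5  6  7  8  9 10 11 12 13 14 15 16
dp  0  -  -  1  -  1  2  -  2  1  2  3  2  3  2  3  4
(- denotes ∞ / unreachable)

3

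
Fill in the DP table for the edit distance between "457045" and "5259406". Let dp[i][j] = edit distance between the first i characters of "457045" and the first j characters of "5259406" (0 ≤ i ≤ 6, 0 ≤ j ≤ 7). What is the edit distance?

6

   ''  5  2  5  9  4  0  6
''  0  1  2  3  4  5  6  7
 4  1  1  2  3  4  4  5  6
 5  2  1  2  2  3  4  5  6
 7  3  2  2  3  3  4  5  6
 0  4  3  3  3  4  4  4  5
 4  5  4  4  4  4  4  5  5
 5  6  5  5  4  5  5  5  6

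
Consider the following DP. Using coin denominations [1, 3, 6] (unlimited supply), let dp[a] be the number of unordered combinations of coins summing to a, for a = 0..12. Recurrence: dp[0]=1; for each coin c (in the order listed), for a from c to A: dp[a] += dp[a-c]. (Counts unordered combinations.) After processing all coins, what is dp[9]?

6

after  coin     0     1     2     3     4     5     6     7     8     9    10    11    12
          1     1     1     1     1     1     1     1     1     1     1     1     1     1
          3     1     1     1     2     2     2     3     3     3     4     4     4     5
          6     1     1     1     2     2     2     4     4     4     6     6     6     9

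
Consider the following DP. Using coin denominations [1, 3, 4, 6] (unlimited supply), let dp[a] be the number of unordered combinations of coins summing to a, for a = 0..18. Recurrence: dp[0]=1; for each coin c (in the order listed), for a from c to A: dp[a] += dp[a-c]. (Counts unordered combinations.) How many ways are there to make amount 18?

after  coin     0     1     2     3     4     5     6     7     8     9    10    11    12    13    14    15    16    17    18
          1     1     1     1     1     1     1     1     1     1     1     1     1     1     1     1     1     1     1     1
          3     1     1     1     2     2     2     3     3     3     4     4     4     5     5     5     6     6     6     7
          4     1     1     1     2     3     3     4     5     6     7     8     9    11    12    13    15    17    18    20
          6     1     1     1     2     3     3     5     6     7     9    11    12    16    18    20    24    28    30    36

36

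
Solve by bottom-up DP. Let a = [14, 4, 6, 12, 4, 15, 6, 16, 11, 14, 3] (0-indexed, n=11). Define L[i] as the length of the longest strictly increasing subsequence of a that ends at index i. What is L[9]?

   i    0    1    2    3    4    5    6    7    8    9   10
a[i]   14    4    6   12    4   15    6   16   11   14    3
L[i]    1    1    2    3    1    4    2    5    3    4    1

4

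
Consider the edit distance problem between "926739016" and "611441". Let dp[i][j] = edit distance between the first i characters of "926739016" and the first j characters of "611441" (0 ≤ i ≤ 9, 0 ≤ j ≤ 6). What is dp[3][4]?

   ''  6  1  1  4  4  1
''  0  1  2  3  4  5  6
 9  1  1  2  3  4  5  6
 2  2  2  2  3  4  5  6
 6  3  2  3  3  4  5  6
 7  4  3  3  4  4  5  6
 3  5  4  4  4  5  5  6
 9  6  5  5  5  5  6  6
 0  7  6  6  6  6  6  7
 1  8  7  6  6  7  7  6
 6  9  8  7  7  7  8  7

4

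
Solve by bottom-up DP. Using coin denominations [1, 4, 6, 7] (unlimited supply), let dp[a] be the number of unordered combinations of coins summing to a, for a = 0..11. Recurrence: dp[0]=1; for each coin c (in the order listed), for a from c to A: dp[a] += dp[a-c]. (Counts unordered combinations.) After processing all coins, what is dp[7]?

after  coin     0     1     2     3     4     5     6     7     8     9    10    11
          1     1     1     1     1     1     1     1     1     1     1     1     1
          4     1     1     1     1     2     2     2     2     3     3     3     3
          6     1     1     1     1     2     2     3     3     4     4     5     5
          7     1     1     1     1     2     2     3     4     5     5     6     7

4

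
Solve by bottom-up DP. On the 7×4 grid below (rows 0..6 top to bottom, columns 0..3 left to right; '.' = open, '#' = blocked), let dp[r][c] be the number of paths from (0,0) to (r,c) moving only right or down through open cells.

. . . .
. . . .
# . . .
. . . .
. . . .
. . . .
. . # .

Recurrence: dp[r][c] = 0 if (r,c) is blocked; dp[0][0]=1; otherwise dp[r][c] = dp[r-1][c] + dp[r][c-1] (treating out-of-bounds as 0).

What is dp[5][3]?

36

r\c   0   1   2   3
  0   1   1   1   1
  1   1   2   3   4
  2   0   2   5   9
  3   0   2   7  16
  4   0   2   9  25
  5   0   2  11  36
  6   0   2   0  36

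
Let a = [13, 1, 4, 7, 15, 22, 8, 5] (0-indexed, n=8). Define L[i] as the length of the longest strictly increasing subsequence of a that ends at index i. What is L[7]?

   i    0    1    2    3    4    5    6    7
a[i]   13    1    4    7   15   22    8    5
L[i]    1    1    2    3    4    5    4    3

3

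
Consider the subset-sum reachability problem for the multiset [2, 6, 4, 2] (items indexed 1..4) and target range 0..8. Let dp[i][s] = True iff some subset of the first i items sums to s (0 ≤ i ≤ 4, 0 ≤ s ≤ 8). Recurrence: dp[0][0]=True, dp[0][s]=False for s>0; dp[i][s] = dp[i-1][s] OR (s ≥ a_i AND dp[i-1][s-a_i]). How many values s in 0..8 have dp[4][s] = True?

i\s   0   1   2   3   4   5   6   7   8
  0   T   F   F   F   F   F   F   F   F
  1   T   F   T   F   F   F   F   F   F
  2   T   F   T   F   F   F   T   F   T
  3   T   F   T   F   T   F   T   F   T
  4   T   F   T   F   T   F   T   F   T

5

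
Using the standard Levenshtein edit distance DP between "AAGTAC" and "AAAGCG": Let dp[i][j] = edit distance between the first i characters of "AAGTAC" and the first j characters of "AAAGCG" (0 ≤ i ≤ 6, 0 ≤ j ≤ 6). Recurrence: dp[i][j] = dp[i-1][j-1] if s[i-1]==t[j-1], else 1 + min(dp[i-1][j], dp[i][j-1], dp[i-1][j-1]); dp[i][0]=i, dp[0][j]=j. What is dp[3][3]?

1

   ''  A  A  A  G  C  G
''  0  1  2  3  4  5  6
 A  1  0  1  2  3  4  5
 A  2  1  0  1  2  3  4
 G  3  2  1  1  1  2  3
 T  4  3  2  2  2  2  3
 A  5  4  3  2  3  3  3
 C  6  5  4  3  3  3  4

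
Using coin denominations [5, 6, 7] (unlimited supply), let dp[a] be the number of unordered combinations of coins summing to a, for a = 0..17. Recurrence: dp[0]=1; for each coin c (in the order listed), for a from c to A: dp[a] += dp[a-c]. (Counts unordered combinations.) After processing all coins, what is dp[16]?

after  coin     0     1     2     3     4     5     6     7     8     9    10    11    12    13    14    15    16    17
          5     1     0     0     0     0     1     0     0     0     0     1     0     0     0     0     1     0     0
          6     1     0     0     0     0     1     1     0     0     0     1     1     1     0     0     1     1     1
          7     1     0     0     0     0     1     1     1     0     0     1     1     2     1     1     1     1     2

1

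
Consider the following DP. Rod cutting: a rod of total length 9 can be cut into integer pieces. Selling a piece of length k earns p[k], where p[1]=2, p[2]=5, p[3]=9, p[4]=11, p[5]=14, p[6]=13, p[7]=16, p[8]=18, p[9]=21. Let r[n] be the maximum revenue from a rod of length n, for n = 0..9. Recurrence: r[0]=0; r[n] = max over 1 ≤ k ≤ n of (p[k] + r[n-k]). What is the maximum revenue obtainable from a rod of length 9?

   n    0    1    2    3    4    5    6    7    8    9
r[n]    0    2    5    9   11   14   18   20   23   27

27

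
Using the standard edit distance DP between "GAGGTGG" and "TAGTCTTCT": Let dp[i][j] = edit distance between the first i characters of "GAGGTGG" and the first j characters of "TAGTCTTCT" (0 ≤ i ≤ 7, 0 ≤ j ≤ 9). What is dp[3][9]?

   ''  T  A  G  T  C  T  T  C  T
''  0  1  2  3  4  5  6  7  8  9
 G  1  1  2  2  3  4  5  6  7  8
 A  2  2  1  2  3  4  5  6  7  8
 G  3  3  2  1  2  3  4  5  6  7
 G  4  4  3  2  2  3  4  5  6  7
 T  5  4  4  3  2  3  3  4  5  6
 G  6  5  5  4  3  3  4  4  5  6
 G  7  6  6  5  4  4  4  5  5  6

7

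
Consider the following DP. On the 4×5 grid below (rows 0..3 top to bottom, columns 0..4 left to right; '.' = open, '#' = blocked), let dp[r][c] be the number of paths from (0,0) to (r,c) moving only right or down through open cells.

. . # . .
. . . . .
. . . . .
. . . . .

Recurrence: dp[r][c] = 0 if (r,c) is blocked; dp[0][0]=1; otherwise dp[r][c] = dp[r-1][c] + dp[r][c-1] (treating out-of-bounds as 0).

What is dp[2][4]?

r\c   0   1   2   3   4
  0   1   1   0   0   0
  1   1   2   2   2   2
  2   1   3   5   7   9
  3   1   4   9  16  25

9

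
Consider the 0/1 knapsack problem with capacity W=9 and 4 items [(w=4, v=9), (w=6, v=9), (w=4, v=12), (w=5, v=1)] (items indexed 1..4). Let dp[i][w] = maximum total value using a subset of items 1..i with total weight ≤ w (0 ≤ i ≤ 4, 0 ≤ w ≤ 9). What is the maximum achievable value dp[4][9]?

21

i\w   0   1   2   3   4   5   6   7   8   9
  0   0   0   0   0   0   0   0   0   0   0
  1   0   0   0   0   9   9   9   9   9   9
  2   0   0   0   0   9   9   9   9   9   9
  3   0   0   0   0  12  12  12  12  21  21
  4   0   0   0   0  12  12  12  12  21  21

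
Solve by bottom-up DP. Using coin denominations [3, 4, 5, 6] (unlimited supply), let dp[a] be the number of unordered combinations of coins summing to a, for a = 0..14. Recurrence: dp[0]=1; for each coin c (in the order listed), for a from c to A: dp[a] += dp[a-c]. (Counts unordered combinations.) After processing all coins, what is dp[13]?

after  coin     0     1     2     3     4     5     6     7     8     9    10    11    12    13    14
          3     1     0     0     1     0     0     1     0     0     1     0     0     1     0     0
          4     1     0     0     1     1     0     1     1     1     1     1     1     2     1     1
          5     1     0     0     1     1     1     1     1     2     2     2     2     3     3     3
          6     1     0     0     1     1     1     2     1     2     3     3     3     5     4     5

4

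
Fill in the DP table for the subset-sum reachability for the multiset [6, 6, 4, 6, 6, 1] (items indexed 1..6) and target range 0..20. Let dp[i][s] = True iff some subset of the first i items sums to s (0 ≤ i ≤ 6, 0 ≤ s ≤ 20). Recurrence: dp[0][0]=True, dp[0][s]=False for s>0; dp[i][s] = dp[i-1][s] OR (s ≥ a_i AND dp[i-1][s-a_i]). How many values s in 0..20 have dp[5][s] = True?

7

i\s   0   1   2   3   4   5   6   7   8   9  10  11  12  13  14  15  16  17  18  19  20
  0   T   F   F   F   F   F   F   F   F   F   F   F   F   F   F   F   F   F   F   F   F
  1   T   F   F   F   F   F   T   F   F   F   F   F   F   F   F   F   F   F   F   F   F
  2   T   F   F   F   F   F   T   F   F   F   F   F   T   F   F   F   F   F   F   F   F
  3   T   F   F   F   T   F   T   F   F   F   T   F   T   F   F   F   T   F   F   F   F
  4   T   F   F   F   T   F   T   F   F   F   T   F   T   F   F   F   T   F   T   F   F
  5   T   F   F   F   T   F   T   F   F   F   T   F   T   F   F   F   T   F   T   F   F
  6   T   T   F   F   T   T   T   T   F   F   T   T   T   T   F   F   T   T   T   T   F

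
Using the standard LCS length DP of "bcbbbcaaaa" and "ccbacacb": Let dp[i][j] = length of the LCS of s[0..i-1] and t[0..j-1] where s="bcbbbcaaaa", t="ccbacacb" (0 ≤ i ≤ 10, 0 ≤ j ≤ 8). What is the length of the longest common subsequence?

4

   ''  c  c  b  a  c  a  c  b
''  0  0  0  0  0  0  0  0  0
 b  0  0  0  1  1  1  1  1  1
 c  0  1  1  1  1  2  2  2  2
 b  0  1  1  2  2  2  2  2  3
 b  0  1  1  2  2  2  2  2  3
 b  0  1  1  2  2  2  2  2  3
 c  0  1  2  2  2  3  3  3  3
 a  0  1  2  2  3  3  4  4  4
 a  0  1  2  2  3  3  4  4  4
 a  0  1  2  2  3  3  4  4  4
 a  0  1  2  2  3  3  4  4  4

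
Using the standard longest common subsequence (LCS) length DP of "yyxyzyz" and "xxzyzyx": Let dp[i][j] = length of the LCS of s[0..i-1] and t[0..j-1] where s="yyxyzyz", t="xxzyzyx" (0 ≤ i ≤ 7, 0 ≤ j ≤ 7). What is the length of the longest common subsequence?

   ''  x  x  z  y  z  y  x
''  0  0  0  0  0  0  0  0
 y  0  0  0  0  1  1  1  1
 y  0  0  0  0  1  1  2  2
 x  0  1  1  1  1  1  2  3
 y  0  1  1  1  2  2  2  3
 z  0  1  1  2  2  3  3  3
 y  0  1  1  2  3  3  4  4
 z  0  1  1  2  3  4  4  4

4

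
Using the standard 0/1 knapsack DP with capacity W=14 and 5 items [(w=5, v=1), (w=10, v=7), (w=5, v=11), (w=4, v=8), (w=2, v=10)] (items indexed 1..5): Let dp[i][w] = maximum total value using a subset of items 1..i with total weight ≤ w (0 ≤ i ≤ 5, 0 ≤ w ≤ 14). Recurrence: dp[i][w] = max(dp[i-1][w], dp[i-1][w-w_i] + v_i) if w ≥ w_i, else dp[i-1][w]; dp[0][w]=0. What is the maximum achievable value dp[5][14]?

29

i\w   0   1   2   3   4   5   6   7   8   9  10  11  12  13  14
  0   0   0   0   0   0   0   0   0   0   0   0   0   0   0   0
  1   0   0   0   0   0   1   1   1   1   1   1   1   1   1   1
  2   0   0   0   0   0   1   1   1   1   1   7   7   7   7   7
  3   0   0   0   0   0  11  11  11  11  11  12  12  12  12  12
  4   0   0   0   0   8  11  11  11  11  19  19  19  19  19  20
  5   0   0  10  10  10  11  18  21  21  21  21  29  29  29  29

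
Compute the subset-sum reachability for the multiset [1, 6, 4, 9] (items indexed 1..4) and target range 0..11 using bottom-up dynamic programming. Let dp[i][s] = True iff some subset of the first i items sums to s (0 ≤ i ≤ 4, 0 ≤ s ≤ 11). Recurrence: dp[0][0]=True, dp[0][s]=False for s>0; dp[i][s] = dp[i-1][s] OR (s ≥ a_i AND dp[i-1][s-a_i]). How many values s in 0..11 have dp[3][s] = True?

i\s   0   1   2   3   4   5   6   7   8   9  10  11
  0   T   F   F   F   F   F   F   F   F   F   F   F
  1   T   T   F   F   F   F   F   F   F   F   F   F
  2   T   T   F   F   F   F   T   T   F   F   F   F
  3   T   T   F   F   T   T   T   T   F   F   T   T
  4   T   T   F   F   T   T   T   T   F   T   T   T

8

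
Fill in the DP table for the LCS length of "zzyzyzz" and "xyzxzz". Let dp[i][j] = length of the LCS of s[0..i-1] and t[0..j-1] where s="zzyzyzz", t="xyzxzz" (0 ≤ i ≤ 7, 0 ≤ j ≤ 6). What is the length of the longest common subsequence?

4

   ''  x  y  z  x  z  z
''  0  0  0  0  0  0  0
 z  0  0  0  1  1  1  1
 z  0  0  0  1  1  2  2
 y  0  0  1  1  1  2  2
 z  0  0  1  2  2  2  3
 y  0  0  1  2  2  2  3
 z  0  0  1  2  2  3  3
 z  0  0  1  2  2  3  4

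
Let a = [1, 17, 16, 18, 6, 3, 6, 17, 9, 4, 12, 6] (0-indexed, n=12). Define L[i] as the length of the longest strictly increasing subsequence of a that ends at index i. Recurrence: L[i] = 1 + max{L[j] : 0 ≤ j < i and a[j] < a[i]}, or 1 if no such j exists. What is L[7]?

   i    0    1    2    3    4    5    6    7    8    9   10   11
a[i]    1   17   16   18    6    3    6   17    9    4   12    6
L[i]    1    2    2    3    2    2    3    4    4    3    5    4

4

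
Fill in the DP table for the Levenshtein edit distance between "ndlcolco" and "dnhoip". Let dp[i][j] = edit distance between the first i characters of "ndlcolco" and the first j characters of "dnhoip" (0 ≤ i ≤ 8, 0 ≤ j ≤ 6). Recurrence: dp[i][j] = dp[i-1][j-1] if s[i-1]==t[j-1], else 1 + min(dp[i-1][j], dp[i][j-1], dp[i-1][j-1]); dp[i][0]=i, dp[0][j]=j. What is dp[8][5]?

6

   ''  d  n  h  o  i  p
''  0  1  2  3  4  5  6
 n  1  1  1  2  3  4  5
 d  2  1  2  2  3  4  5
 l  3  2  2  3  3  4  5
 c  4  3  3  3  4  4  5
 o  5  4  4  4  3  4  5
 l  6  5  5  5  4  4  5
 c  7  6  6  6  5  5  5
 o  8  7  7  7  6  6  6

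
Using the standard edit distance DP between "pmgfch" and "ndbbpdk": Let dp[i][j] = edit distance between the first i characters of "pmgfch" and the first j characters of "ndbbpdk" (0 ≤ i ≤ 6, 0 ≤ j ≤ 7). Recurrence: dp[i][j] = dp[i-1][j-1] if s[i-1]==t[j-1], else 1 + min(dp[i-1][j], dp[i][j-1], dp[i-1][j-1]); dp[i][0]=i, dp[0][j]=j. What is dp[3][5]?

5

   ''  n  d  b  b  p  d  k
''  0  1  2  3  4  5  6  7
 p  1  1  2  3  4  4  5  6
 m  2  2  2  3  4  5  5  6
 g  3  3  3  3  4  5  6  6
 f  4  4  4  4  4  5  6  7
 c  5  5  5  5  5  5  6  7
 h  6  6  6  6  6  6  6  7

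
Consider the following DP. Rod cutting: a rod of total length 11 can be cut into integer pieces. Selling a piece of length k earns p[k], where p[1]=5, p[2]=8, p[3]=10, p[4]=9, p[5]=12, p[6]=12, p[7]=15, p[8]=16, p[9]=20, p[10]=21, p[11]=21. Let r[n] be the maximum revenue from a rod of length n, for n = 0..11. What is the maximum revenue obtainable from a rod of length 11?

55

   n    0    1    2    3    4    5    6    7    8    9   10   11
r[n]    0    5   10   15   20   25   30   35   40   45   50   55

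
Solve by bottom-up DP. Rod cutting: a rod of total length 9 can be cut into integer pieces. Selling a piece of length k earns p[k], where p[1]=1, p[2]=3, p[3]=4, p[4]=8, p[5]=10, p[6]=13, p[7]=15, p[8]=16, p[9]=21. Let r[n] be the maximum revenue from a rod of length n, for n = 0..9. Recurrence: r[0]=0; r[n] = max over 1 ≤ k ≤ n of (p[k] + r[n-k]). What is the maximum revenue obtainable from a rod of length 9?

   n    0    1    2    3    4    5    6    7    8    9
r[n]    0    1    3    4    8   10   13   15   16   21

21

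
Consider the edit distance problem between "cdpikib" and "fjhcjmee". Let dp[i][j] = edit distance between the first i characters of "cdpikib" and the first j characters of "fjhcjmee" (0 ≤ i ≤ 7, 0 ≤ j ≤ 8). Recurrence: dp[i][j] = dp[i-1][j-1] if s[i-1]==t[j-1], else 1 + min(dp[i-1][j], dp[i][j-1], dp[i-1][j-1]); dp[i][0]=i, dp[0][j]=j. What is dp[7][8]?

8

   ''  f  j  h  c  j  m  e  e
''  0  1  2  3  4  5  6  7  8
 c  1  1  2  3  3  4  5  6  7
 d  2  2  2  3  4  4  5  6  7
 p  3  3  3  3  4  5  5  6  7
 i  4  4  4  4  4  5  6  6  7
 k  5  5  5  5  5  5  6  7  7
 i  6  6  6  6  6  6  6  7  8
 b  7  7  7  7  7  7  7  7  8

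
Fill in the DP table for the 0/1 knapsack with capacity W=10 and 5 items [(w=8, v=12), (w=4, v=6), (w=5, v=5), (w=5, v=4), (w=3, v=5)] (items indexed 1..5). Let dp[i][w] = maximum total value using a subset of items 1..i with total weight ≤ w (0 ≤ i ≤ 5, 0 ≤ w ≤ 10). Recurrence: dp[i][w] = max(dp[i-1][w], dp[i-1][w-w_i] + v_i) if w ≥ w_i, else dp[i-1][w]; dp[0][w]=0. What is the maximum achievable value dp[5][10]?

12

i\w   0   1   2   3   4   5   6   7   8   9  10
  0   0   0   0   0   0   0   0   0   0   0   0
  1   0   0   0   0   0   0   0   0  12  12  12
  2   0   0   0   0   6   6   6   6  12  12  12
  3   0   0   0   0   6   6   6   6  12  12  12
  4   0   0   0   0   6   6   6   6  12  12  12
  5   0   0   0   5   6   6   6  11  12  12  12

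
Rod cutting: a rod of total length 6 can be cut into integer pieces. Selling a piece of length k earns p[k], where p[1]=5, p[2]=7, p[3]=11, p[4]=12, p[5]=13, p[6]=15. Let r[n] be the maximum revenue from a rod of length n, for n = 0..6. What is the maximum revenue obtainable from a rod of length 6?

30

   n    0    1    2    3    4    5    6
r[n]    0    5   10   15   20   25   30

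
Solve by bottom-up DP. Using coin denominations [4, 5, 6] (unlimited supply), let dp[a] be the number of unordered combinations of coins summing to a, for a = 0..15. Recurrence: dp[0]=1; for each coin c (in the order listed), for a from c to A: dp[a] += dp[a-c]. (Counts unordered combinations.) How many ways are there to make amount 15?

after  coin     0     1     2     3     4     5     6     7     8     9    10    11    12    13    14    15
          4     1     0     0     0     1     0     0     0     1     0     0     0     1     0     0     0
          5     1     0     0     0     1     1     0     0     1     1     1     0     1     1     1     1
          6     1     0     0     0     1     1     1     0     1     1     2     1     2     1     2     2

2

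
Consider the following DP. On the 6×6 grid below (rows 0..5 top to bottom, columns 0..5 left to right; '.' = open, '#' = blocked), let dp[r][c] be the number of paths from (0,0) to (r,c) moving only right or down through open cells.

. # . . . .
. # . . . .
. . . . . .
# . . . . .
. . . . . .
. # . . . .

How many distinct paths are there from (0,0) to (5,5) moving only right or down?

r\c   0   1   2   3   4   5
  0   1   0   0   0   0   0
  1   1   0   0   0   0   0
  2   1   1   1   1   1   1
  3   0   1   2   3   4   5
  4   0   1   3   6  10  15
  5   0   0   3   9  19  34

34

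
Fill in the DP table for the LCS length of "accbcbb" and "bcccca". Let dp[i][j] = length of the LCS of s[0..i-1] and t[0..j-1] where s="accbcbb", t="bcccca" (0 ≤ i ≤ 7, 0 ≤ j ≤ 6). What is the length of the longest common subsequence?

3

   ''  b  c  c  c  c  a
''  0  0  0  0  0  0  0
 a  0  0  0  0  0  0  1
 c  0  0  1  1  1  1  1
 c  0  0  1  2  2  2  2
 b  0  1  1  2  2  2  2
 c  0  1  2  2  3  3  3
 b  0  1  2  2  3  3  3
 b  0  1  2  2  3  3  3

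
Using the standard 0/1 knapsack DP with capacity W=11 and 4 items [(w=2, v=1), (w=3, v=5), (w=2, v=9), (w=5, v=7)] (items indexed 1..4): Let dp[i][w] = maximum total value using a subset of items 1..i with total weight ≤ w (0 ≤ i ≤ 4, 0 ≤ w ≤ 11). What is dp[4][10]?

21

i\w   0   1   2   3   4   5   6   7   8   9  10  11
  0   0   0   0   0   0   0   0   0   0   0   0   0
  1   0   0   1   1   1   1   1   1   1   1   1   1
  2   0   0   1   5   5   6   6   6   6   6   6   6
  3   0   0   9   9  10  14  14  15  15  15  15  15
  4   0   0   9   9  10  14  14  16  16  17  21  21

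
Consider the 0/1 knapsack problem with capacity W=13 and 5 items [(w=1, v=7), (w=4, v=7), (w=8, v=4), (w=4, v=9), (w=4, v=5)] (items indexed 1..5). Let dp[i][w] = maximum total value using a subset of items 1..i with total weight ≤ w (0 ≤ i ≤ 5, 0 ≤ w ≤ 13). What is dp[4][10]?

i\w   0   1   2   3   4   5   6   7   8   9  10  11  12  13
  0   0   0   0   0   0   0   0   0   0   0   0   0   0   0
  1   0   7   7   7   7   7   7   7   7   7   7   7   7   7
  2   0   7   7   7   7  14  14  14  14  14  14  14  14  14
  3   0   7   7   7   7  14  14  14  14  14  14  14  14  18
  4   0   7   7   7   9  16  16  16  16  23  23  23  23  23
  5   0   7   7   7   9  16  16  16  16  23  23  23  23  28

23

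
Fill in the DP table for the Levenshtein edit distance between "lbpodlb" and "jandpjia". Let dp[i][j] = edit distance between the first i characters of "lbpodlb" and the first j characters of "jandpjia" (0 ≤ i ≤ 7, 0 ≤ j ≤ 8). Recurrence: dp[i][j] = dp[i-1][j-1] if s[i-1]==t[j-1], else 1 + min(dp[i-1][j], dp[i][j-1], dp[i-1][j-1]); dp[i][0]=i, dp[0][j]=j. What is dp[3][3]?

   ''  j  a  n  d  p  j  i  a
''  0  1  2  3  4  5  6  7  8
 l  1  1  2  3  4  5  6  7  8
 b  2  2  2  3  4  5  6  7  8
 p  3  3  3  3  4  4  5  6  7
 o  4  4  4  4  4  5  5  6  7
 d  5  5  5  5  4  5  6  6  7
 l  6  6  6  6  5  5  6  7  7
 b  7  7  7  7  6  6  6  7  8

3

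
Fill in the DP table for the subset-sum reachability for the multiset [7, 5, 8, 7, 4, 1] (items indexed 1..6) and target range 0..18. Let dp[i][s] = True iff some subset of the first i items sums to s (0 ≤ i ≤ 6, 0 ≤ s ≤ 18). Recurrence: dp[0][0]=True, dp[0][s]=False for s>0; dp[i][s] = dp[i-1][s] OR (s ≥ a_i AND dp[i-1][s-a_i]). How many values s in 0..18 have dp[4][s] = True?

i\s   0   1   2   3   4   5   6   7   8   9  10  11  12  13  14  15  16  17  18
  0   T   F   F   F   F   F   F   F   F   F   F   F   F   F   F   F   F   F   F
  1   T   F   F   F   F   F   F   T   F   F   F   F   F   F   F   F   F   F   F
  2   T   F   F   F   F   T   F   T   F   F   F   F   T   F   F   F   F   F   F
  3   T   F   F   F   F   T   F   T   T   F   F   F   T   T   F   T   F   F   F
  4   T   F   F   F   F   T   F   T   T   F   F   F   T   T   T   T   F   F   F
  5   T   F   F   F   T   T   F   T   T   T   F   T   T   T   T   T   T   T   T
  6   T   T   F   F   T   T   T   T   T   T   T   T   T   T   T   T   T   T   T

8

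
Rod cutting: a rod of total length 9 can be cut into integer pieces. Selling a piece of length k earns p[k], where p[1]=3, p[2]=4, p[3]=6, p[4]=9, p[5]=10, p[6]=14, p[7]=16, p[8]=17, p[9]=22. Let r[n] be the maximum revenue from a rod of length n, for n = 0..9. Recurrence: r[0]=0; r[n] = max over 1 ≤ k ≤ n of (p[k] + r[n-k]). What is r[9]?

   n    0    1    2    3    4    5    6    7    8    9
r[n]    0    3    6    9   12   15   18   21   24   27

27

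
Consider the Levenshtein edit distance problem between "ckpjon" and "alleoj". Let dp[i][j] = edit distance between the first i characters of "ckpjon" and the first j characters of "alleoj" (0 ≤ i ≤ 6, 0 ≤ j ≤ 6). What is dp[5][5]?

4

   ''  a  l  l  e  o  j
''  0  1  2  3  4  5  6
 c  1  1  2  3  4  5  6
 k  2  2  2  3  4  5  6
 p  3  3  3  3  4  5  6
 j  4  4  4  4  4  5  5
 o  5  5  5  5  5  4  5
 n  6  6  6  6  6  5  5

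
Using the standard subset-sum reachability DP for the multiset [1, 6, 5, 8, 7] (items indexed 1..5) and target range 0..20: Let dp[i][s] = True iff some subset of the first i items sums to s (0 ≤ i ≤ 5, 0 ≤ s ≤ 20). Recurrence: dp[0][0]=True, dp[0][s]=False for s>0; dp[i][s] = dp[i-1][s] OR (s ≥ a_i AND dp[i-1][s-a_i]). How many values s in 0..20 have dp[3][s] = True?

i\s   0   1   2   3   4   5   6   7   8   9  10  11  12  13  14  15  16  17  18  19  20
  0   T   F   F   F   F   F   F   F   F   F   F   F   F   F   F   F   F   F   F   F   F
  1   T   T   F   F   F   F   F   F   F   F   F   F   F   F   F   F   F   F   F   F   F
  2   T   T   F   F   F   F   T   T   F   F   F   F   F   F   F   F   F   F   F   F   F
  3   T   T   F   F   F   T   T   T   F   F   F   T   T   F   F   F   F   F   F   F   F
  4   T   T   F   F   F   T   T   T   T   T   F   T   T   T   T   T   F   F   F   T   T
  5   T   T   F   F   F   T   T   T   T   T   F   T   T   T   T   T   T   F   T   T   T

7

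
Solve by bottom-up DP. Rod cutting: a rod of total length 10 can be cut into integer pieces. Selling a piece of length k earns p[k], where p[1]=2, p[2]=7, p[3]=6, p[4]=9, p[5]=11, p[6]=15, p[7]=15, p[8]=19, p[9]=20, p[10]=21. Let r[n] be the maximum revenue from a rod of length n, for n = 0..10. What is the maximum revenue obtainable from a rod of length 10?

35

   n    0    1    2    3    4    5    6    7    8    9   10
r[n]    0    2    7    9   14   16   21   23   28   30   35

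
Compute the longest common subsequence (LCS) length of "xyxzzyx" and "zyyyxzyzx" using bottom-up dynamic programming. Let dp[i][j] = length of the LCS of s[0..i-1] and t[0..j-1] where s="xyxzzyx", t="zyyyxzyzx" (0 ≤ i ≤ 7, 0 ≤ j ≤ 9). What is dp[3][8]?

   ''  z  y  y  y  x  z  y  z  x
''  0  0  0  0  0  0  0  0  0  0
 x  0  0  0  0  0  1  1  1  1  1
 y  0  0  1  1  1  1  1  2  2  2
 x  0  0  1  1  1  2  2  2  2  3
 z  0  1  1  1  1  2  3  3  3  3
 z  0  1  1  1  1  2  3  3  4  4
 y  0  1  2  2  2  2  3  4  4  4
 x  0  1  2  2  2  3  3  4  4  5

2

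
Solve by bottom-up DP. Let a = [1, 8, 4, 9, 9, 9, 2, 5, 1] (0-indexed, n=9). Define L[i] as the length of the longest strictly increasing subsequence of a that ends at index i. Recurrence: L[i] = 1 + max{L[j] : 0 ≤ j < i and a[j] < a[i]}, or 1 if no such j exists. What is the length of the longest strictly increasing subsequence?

3

   i    0    1    2    3    4    5    6    7    8
a[i]    1    8    4    9    9    9    2    5    1
L[i]    1    2    2    3    3    3    2    3    1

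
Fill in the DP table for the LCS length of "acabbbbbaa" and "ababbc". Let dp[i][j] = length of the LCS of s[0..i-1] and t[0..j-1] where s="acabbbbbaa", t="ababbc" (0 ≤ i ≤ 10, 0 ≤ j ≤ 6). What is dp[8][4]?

3

   ''  a  b  a  b  b  c
''  0  0  0  0  0  0  0
 a  0  1  1  1  1  1  1
 c  0  1  1  1  1  1  2
 a  0  1  1  2  2  2  2
 b  0  1  2  2  3  3  3
 b  0  1  2  2  3  4  4
 b  0  1  2  2  3  4  4
 b  0  1  2  2  3  4  4
 b  0  1  2  2  3  4  4
 a  0  1  2  3  3  4  4
 a  0  1  2  3  3  4  4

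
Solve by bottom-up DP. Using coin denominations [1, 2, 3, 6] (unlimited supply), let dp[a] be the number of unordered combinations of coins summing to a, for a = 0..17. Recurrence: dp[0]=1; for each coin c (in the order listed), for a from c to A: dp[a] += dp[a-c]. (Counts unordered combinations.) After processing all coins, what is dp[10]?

after  coin     0     1     2     3     4     5     6     7     8     9    10    11    12    13    14    15    16    17
          1     1     1     1     1     1     1     1     1     1     1     1     1     1     1     1     1     1     1
          2     1     1     2     2     3     3     4     4     5     5     6     6     7     7     8     8     9     9
          3     1     1     2     3     4     5     7     8    10    12    14    16    19    21    24    27    30    33
          6     1     1     2     3     4     5     8     9    12    15    18    21    27    30    36    42    48    54

18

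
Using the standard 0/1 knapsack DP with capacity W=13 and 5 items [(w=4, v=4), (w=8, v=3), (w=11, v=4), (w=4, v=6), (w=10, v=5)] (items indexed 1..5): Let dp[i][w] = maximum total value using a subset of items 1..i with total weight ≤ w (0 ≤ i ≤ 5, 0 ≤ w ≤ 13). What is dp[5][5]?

6

i\w   0   1   2   3   4   5   6   7   8   9  10  11  12  13
  0   0   0   0   0   0   0   0   0   0   0   0   0   0   0
  1   0   0   0   0   4   4   4   4   4   4   4   4   4   4
  2   0   0   0   0   4   4   4   4   4   4   4   4   7   7
  3   0   0   0   0   4   4   4   4   4   4   4   4   7   7
  4   0   0   0   0   6   6   6   6  10  10  10  10  10  10
  5   0   0   0   0   6   6   6   6  10  10  10  10  10  10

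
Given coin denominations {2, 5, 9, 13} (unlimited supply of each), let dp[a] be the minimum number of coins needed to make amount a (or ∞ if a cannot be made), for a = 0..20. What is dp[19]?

 a  0  1  2  3  4  5  6  7  8  9 10 11 12 13 14 15 16 17 18 19 20
dp  0  -  1  -  2  1  3  2  4  1  2  2  3  1  2  2  3  3  2  3  3
(- denotes ∞ / unreachable)

3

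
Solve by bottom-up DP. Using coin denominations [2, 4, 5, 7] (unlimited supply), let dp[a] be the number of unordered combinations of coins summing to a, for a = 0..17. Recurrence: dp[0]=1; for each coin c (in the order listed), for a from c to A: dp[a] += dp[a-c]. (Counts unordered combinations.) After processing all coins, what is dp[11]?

after  coin     0     1     2     3     4     5     6     7     8     9    10    11    12    13    14    15    16    17
          2     1     0     1     0     1     0     1     0     1     0     1     0     1     0     1     0     1     0
          4     1     0     1     0     2     0     2     0     3     0     3     0     4     0     4     0     5     0
          5     1     0     1     0     2     1     2     1     3     2     4     2     5     3     6     4     7     5
          7     1     0     1     0     2     1     2     2     3     3     4     4     6     5     8     7    10     9

4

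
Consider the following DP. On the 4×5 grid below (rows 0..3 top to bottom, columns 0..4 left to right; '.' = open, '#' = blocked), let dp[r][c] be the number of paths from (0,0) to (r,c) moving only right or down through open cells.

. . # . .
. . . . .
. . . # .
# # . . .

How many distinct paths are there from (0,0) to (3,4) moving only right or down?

7

r\c   0   1   2   3   4
  0   1   1   0   0   0
  1   1   2   2   2   2
  2   1   3   5   0   2
  3   0   0   5   5   7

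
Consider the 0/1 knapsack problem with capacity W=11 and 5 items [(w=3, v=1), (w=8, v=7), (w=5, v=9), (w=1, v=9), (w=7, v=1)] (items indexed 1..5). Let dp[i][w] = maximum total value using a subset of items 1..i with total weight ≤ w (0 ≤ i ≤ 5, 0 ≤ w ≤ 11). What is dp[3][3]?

1

i\w   0   1   2   3   4   5   6   7   8   9  10  11
  0   0   0   0   0   0   0   0   0   0   0   0   0
  1   0   0   0   1   1   1   1   1   1   1   1   1
  2   0   0   0   1   1   1   1   1   7   7   7   8
  3   0   0   0   1   1   9   9   9  10  10  10  10
  4   0   9   9   9  10  10  18  18  18  19  19  19
  5   0   9   9   9  10  10  18  18  18  19  19  19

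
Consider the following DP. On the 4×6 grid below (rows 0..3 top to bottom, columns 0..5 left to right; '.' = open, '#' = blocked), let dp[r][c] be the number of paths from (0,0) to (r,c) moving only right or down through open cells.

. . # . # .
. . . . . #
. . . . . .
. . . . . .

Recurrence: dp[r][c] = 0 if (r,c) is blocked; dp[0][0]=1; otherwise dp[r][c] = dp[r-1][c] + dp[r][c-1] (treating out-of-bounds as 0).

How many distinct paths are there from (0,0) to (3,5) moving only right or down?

r\c   0   1   2   3   4   5
  0   1   1   0   0   0   0
  1   1   2   2   2   2   0
  2   1   3   5   7   9   9
  3   1   4   9  16  25  34

34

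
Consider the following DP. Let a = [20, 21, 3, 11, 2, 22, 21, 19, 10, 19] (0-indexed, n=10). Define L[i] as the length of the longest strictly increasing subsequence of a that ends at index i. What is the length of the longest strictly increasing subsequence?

   i    0    1    2    3    4    5    6    7    8    9
a[i]   20   21    3   11    2   22   21   19   10   19
L[i]    1    2    1    2    1    3    3    3    2    3

3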